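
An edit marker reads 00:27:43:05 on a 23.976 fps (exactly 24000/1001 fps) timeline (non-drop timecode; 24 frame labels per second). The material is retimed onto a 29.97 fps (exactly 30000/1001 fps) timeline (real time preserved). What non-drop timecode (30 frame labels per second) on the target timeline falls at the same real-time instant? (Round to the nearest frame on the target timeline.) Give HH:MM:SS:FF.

00:27:43:06

Source frame index: (0×3600 + 27×60 + 43) × 24 + 5 = 39917.
Real time: 39917 / (24000/1001) = 39956917/24000 s.
Target frame: (39956917/24000) × (30000/1001) = 199585/4 ≈ 49896.250 → 49896.
At 30 labels/s: frame 49896 → 00:27:43:06.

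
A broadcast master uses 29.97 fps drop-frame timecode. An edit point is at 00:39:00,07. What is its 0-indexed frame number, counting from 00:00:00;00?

70135

As if non-drop at 30 labels/s: (0 × 3600 + 39 × 60 + 0) × 30 + 7 = 70207.
Minute boundaries passed: 39; those not divisible by 10: 39 − 3 = 36; dropped labels = 2 × 36 = 72.
Actual frame index = 70207 − 72 = 70135.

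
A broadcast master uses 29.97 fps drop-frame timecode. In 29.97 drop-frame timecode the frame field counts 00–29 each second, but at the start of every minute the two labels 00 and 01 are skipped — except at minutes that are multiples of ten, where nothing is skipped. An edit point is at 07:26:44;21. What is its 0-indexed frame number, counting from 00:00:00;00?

Complete 10-minute blocks: 44, each 17982 frames → 791208.
Remaining 6 whole minutes in the current block: 1800 + 5 × 1798 = 10790 frames.
Within the current minute: 44 × 30 + 21 − 2 = 1339 (labels ;00/;01 skipped at this minute). Total = 791208 + 10790 + 1339 = 803337.

803337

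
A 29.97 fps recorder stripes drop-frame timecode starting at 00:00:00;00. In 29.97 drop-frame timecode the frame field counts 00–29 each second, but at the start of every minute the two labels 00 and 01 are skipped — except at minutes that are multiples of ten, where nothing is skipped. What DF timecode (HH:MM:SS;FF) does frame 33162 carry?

Each 10-minute DF block holds 10 × 60 × 30 − 9 × 2 = 17982 frames. 33162 ÷ 17982 → 1 full block, remainder 15180.
Within the partial block the first minute is 1800 frames and each further minute 1798, so 8 further minute boundaries passed. Total skipped labels = 18 × 1 + 2 × 8 = 34.
Non-drop label index = 33162 + 34 = 33196; at 30 labels/s that is 00:18:26:16, i.e. DF 00:18:26;16.

00:18:26;16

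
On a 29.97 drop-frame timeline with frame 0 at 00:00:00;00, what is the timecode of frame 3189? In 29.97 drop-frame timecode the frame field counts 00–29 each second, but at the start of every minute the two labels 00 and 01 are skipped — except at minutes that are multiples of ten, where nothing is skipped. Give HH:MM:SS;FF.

00:01:46;11

Each 10-minute DF block holds 10 × 60 × 30 − 9 × 2 = 17982 frames. 3189 ÷ 17982 → 0 full blocks, remainder 3189.
Within the partial block the first minute is 1800 frames and each further minute 1798, so 1 further minute boundary passed. Total skipped labels = 18 × 0 + 2 × 1 = 2.
Non-drop label index = 3189 + 2 = 3191; at 30 labels/s that is 00:01:46:11, i.e. DF 00:01:46;11.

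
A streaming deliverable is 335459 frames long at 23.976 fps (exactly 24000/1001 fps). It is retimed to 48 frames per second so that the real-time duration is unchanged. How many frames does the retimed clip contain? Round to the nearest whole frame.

671589 frames

Frames at target rate = 335459 × (48) / (24000/1001) = 335794459/500 ≈ 671588.918.
Nearest whole frame: 671589.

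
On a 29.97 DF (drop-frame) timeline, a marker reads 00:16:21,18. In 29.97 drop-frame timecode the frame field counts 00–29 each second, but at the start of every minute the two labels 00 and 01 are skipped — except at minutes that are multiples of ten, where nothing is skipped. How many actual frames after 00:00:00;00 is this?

Complete 10-minute blocks: 1, each 17982 frames → 17982.
Remaining 6 whole minutes in the current block: 1800 + 5 × 1798 = 10790 frames.
Within the current minute: 21 × 30 + 18 − 2 = 646 (labels ;00/;01 skipped at this minute). Total = 17982 + 10790 + 646 = 29418.

29418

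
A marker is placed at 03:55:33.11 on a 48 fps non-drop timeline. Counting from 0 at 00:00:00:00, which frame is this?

678395

Total seconds to the label: (3 × 3600 + 55 × 60 + 33) = 14133.
Frame index = 14133 × 48 + 11 = 678395.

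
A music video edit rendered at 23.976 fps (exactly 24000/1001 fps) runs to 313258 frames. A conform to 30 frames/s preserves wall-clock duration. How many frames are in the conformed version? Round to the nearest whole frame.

Frames at target rate = 313258 × (30) / (24000/1001) = 156785629/400 ≈ 391964.073.
Nearest whole frame: 391964.

391964 frames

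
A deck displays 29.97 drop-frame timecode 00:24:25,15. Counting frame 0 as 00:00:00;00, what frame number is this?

As if non-drop at 30 labels/s: (0 × 3600 + 24 × 60 + 25) × 30 + 15 = 43965.
Minute boundaries passed: 24; those not divisible by 10: 24 − 2 = 22; dropped labels = 2 × 22 = 44.
Actual frame index = 43965 − 44 = 43921.

43921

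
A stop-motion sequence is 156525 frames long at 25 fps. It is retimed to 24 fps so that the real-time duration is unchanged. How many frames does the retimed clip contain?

150264 frames

Target frames = source frames × (target rate / source rate) = 156525 × (24)/(25) = 156525 × 24/25 = 150264.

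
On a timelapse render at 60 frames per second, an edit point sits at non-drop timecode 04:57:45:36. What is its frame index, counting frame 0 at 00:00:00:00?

frame 1071936

Total seconds to the label: (4 × 3600 + 57 × 60 + 45) = 17865.
Frame index = 17865 × 60 + 36 = 1071936.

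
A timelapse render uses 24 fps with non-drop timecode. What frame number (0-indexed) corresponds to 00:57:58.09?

Total seconds to the label: (0 × 3600 + 57 × 60 + 58) = 3478.
Frame index = 3478 × 24 + 9 = 83481.

83481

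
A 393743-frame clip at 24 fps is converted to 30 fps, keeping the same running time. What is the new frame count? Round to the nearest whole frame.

492179 frames

Frames at target rate = 393743 × (30) / (24) = 1968715/4 ≈ 492178.750.
Nearest whole frame: 492179.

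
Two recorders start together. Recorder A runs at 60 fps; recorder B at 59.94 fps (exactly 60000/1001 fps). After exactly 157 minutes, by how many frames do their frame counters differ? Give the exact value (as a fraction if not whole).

157 min = 9420 s.
A emits 60 × 9420 = 565200 frames; B emits 60000/1001 × 9420 = 565200000/1001.
Difference = 565200/1001 frames (≈ 564.6354); B is behind A.

565200/1001 frames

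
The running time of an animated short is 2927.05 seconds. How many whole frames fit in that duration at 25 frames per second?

73176 frames

Frames = 2927.05 × 25 = 292705/4 ≈ 73176.2500.
Complete frames: 73176.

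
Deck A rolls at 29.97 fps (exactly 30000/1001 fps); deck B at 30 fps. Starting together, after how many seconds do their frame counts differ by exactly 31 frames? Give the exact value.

31031/30 seconds

The gap grows by |30 − 30000/1001| = 30/1001 frames per second.
Time for a 31-frame gap: 31 ÷ (30/1001) = 31031/30 s.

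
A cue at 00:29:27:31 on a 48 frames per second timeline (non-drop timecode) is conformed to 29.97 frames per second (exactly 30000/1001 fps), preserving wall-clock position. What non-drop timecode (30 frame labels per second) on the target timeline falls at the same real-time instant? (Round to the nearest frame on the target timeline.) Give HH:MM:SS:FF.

Source frame index: (0×3600 + 29×60 + 27) × 48 + 31 = 84847.
Real time: 84847 / (48) = 84847/48 s.
Target frame: (84847/48) × (30000/1001) = 7575625/143 ≈ 52976.399 → 52976.
At 30 labels/s: frame 52976 → 00:29:25:26.

00:29:25:26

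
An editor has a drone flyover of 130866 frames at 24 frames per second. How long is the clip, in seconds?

Running time = 130866 / (24) = 5452.75 s.

5452.75 seconds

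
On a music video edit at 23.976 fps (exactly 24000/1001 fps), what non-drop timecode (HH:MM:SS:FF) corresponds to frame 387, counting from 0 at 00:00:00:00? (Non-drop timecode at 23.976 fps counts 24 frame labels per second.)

387 ÷ 24 = 16 full seconds, remainder 3 frames.
16 s = 0 h 0 min 16 s.
Timecode: 00:00:16:03.

00:00:16:03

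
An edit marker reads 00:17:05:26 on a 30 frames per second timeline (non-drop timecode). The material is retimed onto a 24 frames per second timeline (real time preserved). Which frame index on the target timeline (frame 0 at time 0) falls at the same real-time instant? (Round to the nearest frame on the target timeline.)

frame 24621

Source frame index: (0×3600 + 17×60 + 5) × 30 + 26 = 30776.
Real time: 30776 / (30) = 15388/15 s.
Target frame: (15388/15) × (24) = 123104/5 ≈ 24620.800 → 24621.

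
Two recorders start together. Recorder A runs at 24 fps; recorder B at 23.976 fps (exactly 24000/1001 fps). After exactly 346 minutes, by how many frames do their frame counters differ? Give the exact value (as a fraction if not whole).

346 min = 20760 s.
A emits 24 × 20760 = 498240 frames; B emits 24000/1001 × 20760 = 498240000/1001.
Difference = 498240/1001 frames (≈ 497.7423); B is behind A.

498240/1001 frames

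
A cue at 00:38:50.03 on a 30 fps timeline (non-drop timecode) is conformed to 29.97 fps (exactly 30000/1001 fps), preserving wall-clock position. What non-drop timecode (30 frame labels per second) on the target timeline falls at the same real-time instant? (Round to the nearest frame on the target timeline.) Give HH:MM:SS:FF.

00:38:47:23

Source frame index: (0×3600 + 38×60 + 50) × 30 + 3 = 69903.
Real time: 69903 / (30) = 23301/10 s.
Target frame: (23301/10) × (30000/1001) = 69903000/1001 ≈ 69833.167 → 69833.
At 30 labels/s: frame 69833 → 00:38:47:23.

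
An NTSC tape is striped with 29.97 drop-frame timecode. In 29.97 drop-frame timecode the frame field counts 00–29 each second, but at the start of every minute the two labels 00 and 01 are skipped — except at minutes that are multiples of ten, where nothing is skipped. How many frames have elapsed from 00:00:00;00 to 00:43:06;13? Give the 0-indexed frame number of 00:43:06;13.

As if non-drop at 30 labels/s: (0 × 3600 + 43 × 60 + 6) × 30 + 13 = 77593.
Minute boundaries passed: 43; those not divisible by 10: 43 − 4 = 39; dropped labels = 2 × 39 = 78.
Actual frame index = 77593 − 78 = 77515.

77515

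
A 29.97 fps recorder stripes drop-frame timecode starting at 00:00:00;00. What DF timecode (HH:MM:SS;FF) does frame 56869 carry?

Each 10-minute DF block holds 10 × 60 × 30 − 9 × 2 = 17982 frames. 56869 ÷ 17982 → 3 full blocks, remainder 2923.
Within the partial block the first minute is 1800 frames and each further minute 1798, so 1 further minute boundary passed. Total skipped labels = 18 × 3 + 2 × 1 = 56.
Non-drop label index = 56869 + 56 = 56925; at 30 labels/s that is 00:31:37:15, i.e. DF 00:31:37;15.

00:31:37;15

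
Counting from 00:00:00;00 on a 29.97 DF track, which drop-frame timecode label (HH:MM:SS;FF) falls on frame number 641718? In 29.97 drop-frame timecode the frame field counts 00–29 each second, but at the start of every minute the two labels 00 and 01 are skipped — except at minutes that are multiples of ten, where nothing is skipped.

05:56:52;00

Each 10-minute DF block holds 10 × 60 × 30 − 9 × 2 = 17982 frames. 641718 ÷ 17982 → 35 full blocks, remainder 12348.
Within the partial block the first minute is 1800 frames and each further minute 1798, so 6 further minute boundaries passed. Total skipped labels = 18 × 35 + 2 × 6 = 642.
Non-drop label index = 641718 + 642 = 642360; at 30 labels/s that is 05:56:52:00, i.e. DF 05:56:52;00.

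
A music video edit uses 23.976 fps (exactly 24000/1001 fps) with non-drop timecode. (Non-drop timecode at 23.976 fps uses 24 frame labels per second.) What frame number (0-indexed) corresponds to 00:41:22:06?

59574

Total seconds to the label: (0 × 3600 + 41 × 60 + 22) = 2482.
Frame index = 2482 × 24 + 6 = 59574.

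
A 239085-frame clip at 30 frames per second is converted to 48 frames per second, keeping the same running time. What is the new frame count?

Target frames = source frames × (target rate / source rate) = 239085 × (48)/(30) = 239085 × 8/5 = 382536.

382536 frames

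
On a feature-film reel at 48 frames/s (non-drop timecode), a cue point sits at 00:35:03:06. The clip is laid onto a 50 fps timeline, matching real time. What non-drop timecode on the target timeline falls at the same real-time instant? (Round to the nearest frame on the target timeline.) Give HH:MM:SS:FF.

00:35:03:06

Source frame index: (0×3600 + 35×60 + 3) × 48 + 6 = 100950.
Real time: 100950 / (48) = 16825/8 s.
Target frame: (16825/8) × (50) = 420625/4 ≈ 105156.250 → 105156.
At 50 labels/s: frame 105156 → 00:35:03:06.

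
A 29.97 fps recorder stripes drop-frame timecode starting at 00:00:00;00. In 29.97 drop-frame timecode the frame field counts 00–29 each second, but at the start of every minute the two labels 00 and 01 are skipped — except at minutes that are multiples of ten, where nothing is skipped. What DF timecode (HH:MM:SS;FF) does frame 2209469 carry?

20:28:42;21

Each 10-minute DF block holds 10 × 60 × 30 − 9 × 2 = 17982 frames. 2209469 ÷ 17982 → 122 full blocks, remainder 15665.
Within the partial block the first minute is 1800 frames and each further minute 1798, so 8 further minute boundaries passed. Total skipped labels = 18 × 122 + 2 × 8 = 2212.
Non-drop label index = 2209469 + 2212 = 2211681; at 30 labels/s that is 20:28:42:21, i.e. DF 20:28:42;21.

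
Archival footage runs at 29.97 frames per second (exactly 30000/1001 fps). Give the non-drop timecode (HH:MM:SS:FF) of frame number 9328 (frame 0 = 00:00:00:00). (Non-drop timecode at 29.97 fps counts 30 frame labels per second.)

9328 ÷ 30 = 310 full seconds, remainder 28 frames.
310 s = 0 h 5 min 10 s.
Timecode: 00:05:10:28.

00:05:10:28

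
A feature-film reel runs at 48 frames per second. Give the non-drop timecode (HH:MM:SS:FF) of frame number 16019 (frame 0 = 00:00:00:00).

16019 ÷ 48 = 333 full seconds, remainder 35 frames.
333 s = 0 h 5 min 33 s.
Timecode: 00:05:33:35.

00:05:33:35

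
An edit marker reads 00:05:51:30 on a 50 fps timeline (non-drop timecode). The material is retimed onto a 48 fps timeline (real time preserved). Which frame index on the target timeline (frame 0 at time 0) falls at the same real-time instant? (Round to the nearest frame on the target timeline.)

frame 16877

Source frame index: (0×3600 + 5×60 + 51) × 50 + 30 = 17580.
Real time: 17580 / (50) = 1758/5 s.
Target frame: (1758/5) × (48) = 84384/5 ≈ 16876.800 → 16877.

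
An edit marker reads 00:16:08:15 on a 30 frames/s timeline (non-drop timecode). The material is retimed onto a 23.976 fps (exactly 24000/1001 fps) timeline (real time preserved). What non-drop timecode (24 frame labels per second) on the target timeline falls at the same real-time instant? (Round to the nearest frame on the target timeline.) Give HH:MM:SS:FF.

Source frame index: (0×3600 + 16×60 + 8) × 30 + 15 = 29055.
Real time: 29055 / (30) = 1937/2 s.
Target frame: (1937/2) × (24000/1001) = 1788000/77 ≈ 23220.779 → 23221.
At 24 labels/s: frame 23221 → 00:16:07:13.

00:16:07:13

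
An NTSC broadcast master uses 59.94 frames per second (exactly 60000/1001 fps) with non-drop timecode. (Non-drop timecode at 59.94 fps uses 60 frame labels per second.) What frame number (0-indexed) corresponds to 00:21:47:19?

Total seconds to the label: (0 × 3600 + 21 × 60 + 47) = 1307.
Frame index = 1307 × 60 + 19 = 78439.

frame 78439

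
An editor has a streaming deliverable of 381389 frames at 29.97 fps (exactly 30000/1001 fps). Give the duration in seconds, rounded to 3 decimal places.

Running time = 381389 × 1001/30000 = 381770389/30000 s ≈ 12725.680 s.

12725.680 seconds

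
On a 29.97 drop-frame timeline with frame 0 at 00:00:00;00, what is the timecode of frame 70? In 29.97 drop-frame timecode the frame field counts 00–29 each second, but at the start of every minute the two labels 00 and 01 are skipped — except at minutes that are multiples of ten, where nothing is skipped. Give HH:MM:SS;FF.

Each 10-minute DF block holds 10 × 60 × 30 − 9 × 2 = 17982 frames. 70 ÷ 17982 → 0 full blocks, remainder 70.
Within the partial block the first minute is 1800 frames and each further minute 1798, so 0 further minute boundaries passed. Total skipped labels = 18 × 0 + 2 × 0 = 0.
Non-drop label index = 70 + 0 = 70; at 30 labels/s that is 00:00:02:10, i.e. DF 00:00:02;10.

00:00:02;10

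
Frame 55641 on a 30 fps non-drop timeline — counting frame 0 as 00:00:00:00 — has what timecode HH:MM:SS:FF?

00:30:54:21

55641 ÷ 30 = 1854 full seconds, remainder 21 frames.
1854 s = 0 h 30 min 54 s.
Timecode: 00:30:54:21.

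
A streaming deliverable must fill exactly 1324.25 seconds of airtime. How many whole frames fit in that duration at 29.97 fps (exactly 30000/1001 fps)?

39687 frames

Frames = 1324.25 × 30000/1001 = 39727500/1001 ≈ 39687.8122.
Complete frames: 39687.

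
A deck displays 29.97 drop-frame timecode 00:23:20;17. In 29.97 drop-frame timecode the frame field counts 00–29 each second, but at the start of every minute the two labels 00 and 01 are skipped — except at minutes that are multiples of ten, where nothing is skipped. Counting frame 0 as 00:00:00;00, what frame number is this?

41975

Complete 10-minute blocks: 2, each 17982 frames → 35964.
Remaining 3 whole minutes in the current block: 1800 + 2 × 1798 = 5396 frames.
Within the current minute: 20 × 30 + 17 − 2 = 615 (labels ;00/;01 skipped at this minute). Total = 35964 + 5396 + 615 = 41975.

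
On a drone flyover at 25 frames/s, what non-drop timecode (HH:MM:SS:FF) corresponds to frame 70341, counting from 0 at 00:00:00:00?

70341 ÷ 25 = 2813 full seconds, remainder 16 frames.
2813 s = 0 h 46 min 53 s.
Timecode: 00:46:53:16.

00:46:53:16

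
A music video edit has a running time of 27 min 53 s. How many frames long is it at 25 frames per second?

27 min 53 s = 1673 s.
Frames = 1673 × 25 = 41825.

41825 frames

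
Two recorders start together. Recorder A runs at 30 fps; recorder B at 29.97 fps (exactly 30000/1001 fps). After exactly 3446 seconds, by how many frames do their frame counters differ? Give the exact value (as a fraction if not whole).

A emits 30 × 3446 = 103380 frames; B emits 30000/1001 × 3446 = 103380000/1001.
Difference = 103380/1001 frames (≈ 103.2767); B is behind A.

103380/1001 frames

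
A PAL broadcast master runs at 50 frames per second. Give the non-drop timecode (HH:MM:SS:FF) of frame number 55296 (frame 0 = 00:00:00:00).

55296 ÷ 50 = 1105 full seconds, remainder 46 frames.
1105 s = 0 h 18 min 25 s.
Timecode: 00:18:25:46.

00:18:25:46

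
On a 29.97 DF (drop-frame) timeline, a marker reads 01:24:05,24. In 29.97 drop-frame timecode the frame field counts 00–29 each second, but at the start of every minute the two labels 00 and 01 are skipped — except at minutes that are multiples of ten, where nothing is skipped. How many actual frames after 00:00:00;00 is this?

151222

Complete 10-minute blocks: 8, each 17982 frames → 143856.
Remaining 4 whole minutes in the current block: 1800 + 3 × 1798 = 7194 frames.
Within the current minute: 5 × 30 + 24 − 2 = 172 (labels ;00/;01 skipped at this minute). Total = 143856 + 7194 + 172 = 151222.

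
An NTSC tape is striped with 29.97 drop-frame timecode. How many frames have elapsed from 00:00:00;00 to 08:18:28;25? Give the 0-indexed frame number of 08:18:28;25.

896367

Complete 10-minute blocks: 49, each 17982 frames → 881118.
Remaining 8 whole minutes in the current block: 1800 + 7 × 1798 = 14386 frames.
Within the current minute: 28 × 30 + 25 − 2 = 863 (labels ;00/;01 skipped at this minute). Total = 881118 + 14386 + 863 = 896367.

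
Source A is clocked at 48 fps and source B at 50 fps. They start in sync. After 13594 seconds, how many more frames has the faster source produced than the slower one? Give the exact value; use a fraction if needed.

A emits 48 × 13594 = 652512 frames; B emits 50 × 13594 = 679700.
Difference = 27188 frames; B is ahead of A.

27188 frames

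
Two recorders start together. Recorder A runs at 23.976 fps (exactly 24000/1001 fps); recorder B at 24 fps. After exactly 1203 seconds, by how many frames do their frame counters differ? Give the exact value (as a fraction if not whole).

A emits 24000/1001 × 1203 = 28872000/1001 frames; B emits 24 × 1203 = 28872.
Difference = 28872/1001 frames (≈ 28.8432); B is ahead of A.

28872/1001 frames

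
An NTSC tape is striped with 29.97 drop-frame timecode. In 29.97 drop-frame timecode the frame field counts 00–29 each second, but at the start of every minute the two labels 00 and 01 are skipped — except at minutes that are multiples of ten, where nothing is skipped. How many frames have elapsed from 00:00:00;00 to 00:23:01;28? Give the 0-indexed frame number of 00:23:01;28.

41416

As if non-drop at 30 labels/s: (0 × 3600 + 23 × 60 + 1) × 30 + 28 = 41458.
Minute boundaries passed: 23; those not divisible by 10: 23 − 2 = 21; dropped labels = 2 × 21 = 42.
Actual frame index = 41458 − 42 = 41416.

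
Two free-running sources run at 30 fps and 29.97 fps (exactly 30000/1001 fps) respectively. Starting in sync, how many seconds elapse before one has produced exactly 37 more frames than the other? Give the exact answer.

37037/30 seconds

The gap grows by |30000/1001 − 30| = 30/1001 frames per second.
Time for a 37-frame gap: 37 ÷ (30/1001) = 37037/30 s.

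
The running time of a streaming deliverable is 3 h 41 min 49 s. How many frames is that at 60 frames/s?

3 h 41 min 49 s = 13309 s.
Frames = 13309 × 60 = 798540.

798540 frames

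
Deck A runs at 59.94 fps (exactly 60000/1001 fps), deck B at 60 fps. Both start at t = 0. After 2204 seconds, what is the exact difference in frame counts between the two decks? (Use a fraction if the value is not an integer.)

A emits 60000/1001 × 2204 = 132240000/1001 frames; B emits 60 × 2204 = 132240.
Difference = 132240/1001 frames (≈ 132.1079); B is ahead of A.

132240/1001 frames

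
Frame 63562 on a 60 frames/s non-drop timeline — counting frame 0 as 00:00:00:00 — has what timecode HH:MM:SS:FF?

63562 ÷ 60 = 1059 full seconds, remainder 22 frames.
1059 s = 0 h 17 min 39 s.
Timecode: 00:17:39:22.

00:17:39:22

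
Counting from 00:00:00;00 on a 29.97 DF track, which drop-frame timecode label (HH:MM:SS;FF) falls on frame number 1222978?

11:20:06;22

Ten DF minutes hold 17982 frames, so frame 1222978 lies in block 68 (frames 1222776–1240757) with 202 frames into that block.
The block's first minute is 1800 frames and the rest 1798 each; 202 frames reaches minute 0, so 68 × 18 + 0 × 2 = 1224 labels have been skipped so far.
Adding those back, label number 1222978 + 1224 = 1224202 at 30 labels/s is 40806 s + 22 f = 11 h 20 min 6 s frame 22, i.e. 11:20:06;22.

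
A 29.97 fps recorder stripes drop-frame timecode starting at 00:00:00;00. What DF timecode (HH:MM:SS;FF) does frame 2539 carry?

Each 10-minute DF block holds 10 × 60 × 30 − 9 × 2 = 17982 frames. 2539 ÷ 17982 → 0 full blocks, remainder 2539.
Within the partial block the first minute is 1800 frames and each further minute 1798, so 1 further minute boundary passed. Total skipped labels = 18 × 0 + 2 × 1 = 2.
Non-drop label index = 2539 + 2 = 2541; at 30 labels/s that is 00:01:24:21, i.e. DF 00:01:24;21.

00:01:24;21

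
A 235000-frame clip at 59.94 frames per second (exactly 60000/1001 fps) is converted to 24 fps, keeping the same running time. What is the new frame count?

Target frames = source frames × (target rate / source rate) = 235000 × (24)/(60000/1001) = 235000 × 1001/2500 = 94094.

94094 frames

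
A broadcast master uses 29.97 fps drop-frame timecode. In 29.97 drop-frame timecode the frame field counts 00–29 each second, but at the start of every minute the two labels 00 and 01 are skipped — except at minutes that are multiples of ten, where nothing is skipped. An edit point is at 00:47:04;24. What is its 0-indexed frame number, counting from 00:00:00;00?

Complete 10-minute blocks: 4, each 17982 frames → 71928.
Remaining 7 whole minutes in the current block: 1800 + 6 × 1798 = 12588 frames.
Within the current minute: 4 × 30 + 24 − 2 = 142 (labels ;00/;01 skipped at this minute). Total = 71928 + 12588 + 142 = 84658.

84658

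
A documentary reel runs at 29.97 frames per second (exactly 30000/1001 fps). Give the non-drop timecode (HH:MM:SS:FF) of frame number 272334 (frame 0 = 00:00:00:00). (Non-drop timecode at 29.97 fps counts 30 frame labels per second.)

02:31:17:24

272334 ÷ 30 = 9077 full seconds, remainder 24 frames.
9077 s = 2 h 31 min 17 s.
Timecode: 02:31:17:24.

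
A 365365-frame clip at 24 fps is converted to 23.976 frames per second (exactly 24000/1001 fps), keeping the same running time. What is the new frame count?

365000 frames

Target frames = source frames × (target rate / source rate) = 365365 × (24000/1001)/(24) = 365365 × 1000/1001 = 365000.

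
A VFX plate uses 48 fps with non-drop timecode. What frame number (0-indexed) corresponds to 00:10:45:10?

Total seconds to the label: (0 × 3600 + 10 × 60 + 45) = 645.
Frame index = 645 × 48 + 10 = 30970.

frame 30970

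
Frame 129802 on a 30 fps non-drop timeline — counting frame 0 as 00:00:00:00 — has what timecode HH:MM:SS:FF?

129802 ÷ 30 = 4326 full seconds, remainder 22 frames.
4326 s = 1 h 12 min 6 s.
Timecode: 01:12:06:22.

01:12:06:22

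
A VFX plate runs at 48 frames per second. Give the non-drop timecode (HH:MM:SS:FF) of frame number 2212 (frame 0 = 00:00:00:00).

00:00:46:04

2212 ÷ 48 = 46 full seconds, remainder 4 frames.
46 s = 0 h 0 min 46 s.
Timecode: 00:00:46:04.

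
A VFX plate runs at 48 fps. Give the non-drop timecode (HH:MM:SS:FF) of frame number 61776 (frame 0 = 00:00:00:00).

00:21:27:00

61776 ÷ 48 = 1287 full seconds, remainder 0 frames.
1287 s = 0 h 21 min 27 s.
Timecode: 00:21:27:00.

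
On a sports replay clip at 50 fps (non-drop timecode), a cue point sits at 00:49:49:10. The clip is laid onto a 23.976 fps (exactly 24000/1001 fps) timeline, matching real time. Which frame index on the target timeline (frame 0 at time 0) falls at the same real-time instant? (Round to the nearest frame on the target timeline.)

Source frame index: (0×3600 + 49×60 + 49) × 50 + 10 = 149460.
Real time: 149460 / (50) = 14946/5 s.
Target frame: (14946/5) × (24000/1001) = 71740800/1001 ≈ 71669.131 → 71669.

frame 71669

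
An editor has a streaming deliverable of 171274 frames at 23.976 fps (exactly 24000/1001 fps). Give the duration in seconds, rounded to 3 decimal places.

7143.553 seconds

Running time = 171274 × 1001/24000 = 85722637/12000 s ≈ 7143.553 s.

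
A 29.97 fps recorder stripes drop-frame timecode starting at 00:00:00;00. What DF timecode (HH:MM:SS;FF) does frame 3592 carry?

00:01:59;24

Each 10-minute DF block holds 10 × 60 × 30 − 9 × 2 = 17982 frames. 3592 ÷ 17982 → 0 full blocks, remainder 3592.
Within the partial block the first minute is 1800 frames and each further minute 1798, so 1 further minute boundary passed. Total skipped labels = 18 × 0 + 2 × 1 = 2.
Non-drop label index = 3592 + 2 = 3594; at 30 labels/s that is 00:01:59:24, i.e. DF 00:01:59;24.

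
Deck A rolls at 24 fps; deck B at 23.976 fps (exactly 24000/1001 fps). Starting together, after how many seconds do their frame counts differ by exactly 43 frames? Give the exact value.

43043/24 seconds

The gap grows by |24000/1001 − 24| = 24/1001 frames per second.
Time for a 43-frame gap: 43 ÷ (24/1001) = 43043/24 s.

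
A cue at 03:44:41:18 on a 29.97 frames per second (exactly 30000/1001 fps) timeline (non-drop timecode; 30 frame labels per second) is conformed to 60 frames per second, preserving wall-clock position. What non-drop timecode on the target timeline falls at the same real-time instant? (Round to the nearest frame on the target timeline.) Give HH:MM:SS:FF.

03:44:55:05

Source frame index: (3×3600 + 44×60 + 41) × 30 + 18 = 404448.
Real time: 404448 / (30000/1001) = 8434426/625 s.
Target frame: (8434426/625) × (60) = 101213112/125 ≈ 809704.896 → 809705.
At 60 labels/s: frame 809705 → 03:44:55:05.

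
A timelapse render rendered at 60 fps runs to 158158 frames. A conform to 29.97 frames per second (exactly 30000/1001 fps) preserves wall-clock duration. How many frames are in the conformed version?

79000 frames

Target frames = source frames × (target rate / source rate) = 158158 × (30000/1001)/(60) = 158158 × 500/1001 = 79000.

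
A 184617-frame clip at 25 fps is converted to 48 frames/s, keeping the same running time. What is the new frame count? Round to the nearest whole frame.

354465 frames

Frames at target rate = 184617 × (48) / (25) = 8861616/25 ≈ 354464.640.
Nearest whole frame: 354465.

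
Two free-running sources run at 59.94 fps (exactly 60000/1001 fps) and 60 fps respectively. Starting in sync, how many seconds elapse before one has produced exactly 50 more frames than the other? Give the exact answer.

The gap grows by |60 − 60000/1001| = 60/1001 frames per second.
Time for a 50-frame gap: 50 ÷ (60/1001) = 5005/6 s.

5005/6 seconds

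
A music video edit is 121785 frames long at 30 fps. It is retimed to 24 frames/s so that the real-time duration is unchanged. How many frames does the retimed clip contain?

97428 frames

Target frames = source frames × (target rate / source rate) = 121785 × (24)/(30) = 121785 × 4/5 = 97428.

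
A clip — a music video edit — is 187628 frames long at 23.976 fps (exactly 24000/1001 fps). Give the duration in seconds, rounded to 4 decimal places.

Running time = 187628 × 1001/24000 = 46953907/6000 s ≈ 7825.6512 s.

7825.6512 seconds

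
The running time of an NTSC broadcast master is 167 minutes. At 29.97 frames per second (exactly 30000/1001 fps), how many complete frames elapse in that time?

167 min = 10020 s.
Frames = 10020 × 30000/1001 = 300600000/1001 ≈ 300299.7003.
Complete frames: 300299.

300299 frames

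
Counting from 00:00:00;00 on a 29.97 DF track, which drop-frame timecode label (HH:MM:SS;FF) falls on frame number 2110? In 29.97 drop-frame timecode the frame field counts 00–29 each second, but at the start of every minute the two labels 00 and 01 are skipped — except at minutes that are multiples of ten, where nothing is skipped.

Ten DF minutes hold 17982 frames, so frame 2110 lies in block 0 (frames 0–17981) with 2110 frames into that block.
The block's first minute is 1800 frames and the rest 1798 each; 2110 frames reaches minute 1, so 0 × 18 + 1 × 2 = 2 labels have been skipped so far.
Adding those back, label number 2110 + 2 = 2112 at 30 labels/s is 70 s + 12 f = 0 h 1 min 10 s frame 12, i.e. 00:01:10;12.

00:01:10;12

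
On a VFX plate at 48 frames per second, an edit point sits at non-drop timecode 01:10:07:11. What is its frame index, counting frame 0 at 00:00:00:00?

Total seconds to the label: (1 × 3600 + 10 × 60 + 7) = 4207.
Frame index = 4207 × 48 + 11 = 201947.

frame 201947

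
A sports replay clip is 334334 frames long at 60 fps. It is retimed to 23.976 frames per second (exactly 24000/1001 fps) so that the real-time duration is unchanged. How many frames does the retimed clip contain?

133600 frames

Target frames = source frames × (target rate / source rate) = 334334 × (24000/1001)/(60) = 334334 × 400/1001 = 133600.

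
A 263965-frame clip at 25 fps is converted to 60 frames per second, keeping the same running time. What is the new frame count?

Target frames = source frames × (target rate / source rate) = 263965 × (60)/(25) = 263965 × 12/5 = 633516.

633516 frames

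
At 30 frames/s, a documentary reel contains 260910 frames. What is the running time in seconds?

8697 seconds

Running time = 260910 / (30) = 8697 s.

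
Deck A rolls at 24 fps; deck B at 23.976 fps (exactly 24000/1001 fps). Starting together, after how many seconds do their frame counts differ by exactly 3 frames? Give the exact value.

The gap grows by |24000/1001 − 24| = 24/1001 frames per second.
Time for a 3-frame gap: 3 ÷ (24/1001) = 125.125 s.

125.125 seconds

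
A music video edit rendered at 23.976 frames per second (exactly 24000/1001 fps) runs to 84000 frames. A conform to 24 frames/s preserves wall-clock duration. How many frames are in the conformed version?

Target frames = source frames × (target rate / source rate) = 84000 × (24)/(24000/1001) = 84000 × 1001/1000 = 84084.

84084 frames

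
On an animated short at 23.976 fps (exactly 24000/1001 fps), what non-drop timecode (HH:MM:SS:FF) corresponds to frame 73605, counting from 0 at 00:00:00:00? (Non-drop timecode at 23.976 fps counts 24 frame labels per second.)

73605 ÷ 24 = 3066 full seconds, remainder 21 frames.
3066 s = 0 h 51 min 6 s.
Timecode: 00:51:06:21.

00:51:06:21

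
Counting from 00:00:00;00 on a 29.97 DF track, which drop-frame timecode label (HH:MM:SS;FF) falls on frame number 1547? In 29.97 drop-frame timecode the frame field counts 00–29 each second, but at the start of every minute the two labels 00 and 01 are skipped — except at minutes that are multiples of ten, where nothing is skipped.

Each 10-minute DF block holds 10 × 60 × 30 − 9 × 2 = 17982 frames. 1547 ÷ 17982 → 0 full blocks, remainder 1547.
Within the partial block the first minute is 1800 frames and each further minute 1798, so 0 further minute boundaries passed. Total skipped labels = 18 × 0 + 2 × 0 = 0.
Non-drop label index = 1547 + 0 = 1547; at 30 labels/s that is 00:00:51:17, i.e. DF 00:00:51;17.

00:00:51;17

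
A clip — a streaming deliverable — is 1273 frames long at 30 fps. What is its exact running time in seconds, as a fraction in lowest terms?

1273/30 seconds

Running time = 1273 ÷ (30) = 1273 × 1/30 = 1273/30 s.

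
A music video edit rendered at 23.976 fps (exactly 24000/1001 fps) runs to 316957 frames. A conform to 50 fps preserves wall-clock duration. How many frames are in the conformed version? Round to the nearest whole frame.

Frames at target rate = 316957 × (50) / (24000/1001) = 317273957/480 ≈ 660987.410.
Nearest whole frame: 660987.

660987 frames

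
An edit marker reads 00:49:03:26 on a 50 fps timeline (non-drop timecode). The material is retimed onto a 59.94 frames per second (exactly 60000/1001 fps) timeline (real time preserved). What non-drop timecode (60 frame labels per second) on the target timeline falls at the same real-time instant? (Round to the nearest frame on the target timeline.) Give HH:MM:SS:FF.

Source frame index: (0×3600 + 49×60 + 3) × 50 + 26 = 147176.
Real time: 147176 / (50) = 73588/25 s.
Target frame: (73588/25) × (60000/1001) = 176611200/1001 ≈ 176434.765 → 176435.
At 60 labels/s: frame 176435 → 00:49:00:35.

00:49:00:35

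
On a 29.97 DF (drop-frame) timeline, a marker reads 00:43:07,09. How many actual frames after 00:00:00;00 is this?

77541

As if non-drop at 30 labels/s: (0 × 3600 + 43 × 60 + 7) × 30 + 9 = 77619.
Minute boundaries passed: 43; those not divisible by 10: 43 − 4 = 39; dropped labels = 2 × 39 = 78.
Actual frame index = 77619 − 78 = 77541.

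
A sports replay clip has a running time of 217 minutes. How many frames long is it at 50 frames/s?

651000 frames

217 min = 13020 s.
Frames = 13020 × 50 = 651000.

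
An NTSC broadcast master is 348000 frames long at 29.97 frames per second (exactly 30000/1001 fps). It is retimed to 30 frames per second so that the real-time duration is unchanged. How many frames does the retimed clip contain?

Target frames = source frames × (target rate / source rate) = 348000 × (30)/(30000/1001) = 348000 × 1001/1000 = 348348.

348348 frames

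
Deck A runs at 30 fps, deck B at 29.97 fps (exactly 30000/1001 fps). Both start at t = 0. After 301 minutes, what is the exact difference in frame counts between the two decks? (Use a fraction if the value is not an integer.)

77400/143 frames

301 min = 18060 s.
A emits 30 × 18060 = 541800 frames; B emits 30000/1001 × 18060 = 77400000/143.
Difference = 77400/143 frames (≈ 541.2587); B is behind A.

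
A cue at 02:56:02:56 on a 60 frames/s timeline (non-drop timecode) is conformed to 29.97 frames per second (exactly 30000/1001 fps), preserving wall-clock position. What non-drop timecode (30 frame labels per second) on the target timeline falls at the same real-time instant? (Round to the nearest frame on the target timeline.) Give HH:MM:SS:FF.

02:55:52:11

Source frame index: (2×3600 + 56×60 + 2) × 60 + 56 = 633776.
Real time: 633776 / (60) = 158444/15 s.
Target frame: (158444/15) × (30000/1001) = 2216000/7 ≈ 316571.429 → 316571.
At 30 labels/s: frame 316571 → 02:55:52:11.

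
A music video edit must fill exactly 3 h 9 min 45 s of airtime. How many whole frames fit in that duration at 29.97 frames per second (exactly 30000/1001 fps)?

341208 frames

3 h 9 min 45 s = 11385 s.
Frames = 11385 × 30000/1001 = 31050000/91 ≈ 341208.7912.
Complete frames: 341208.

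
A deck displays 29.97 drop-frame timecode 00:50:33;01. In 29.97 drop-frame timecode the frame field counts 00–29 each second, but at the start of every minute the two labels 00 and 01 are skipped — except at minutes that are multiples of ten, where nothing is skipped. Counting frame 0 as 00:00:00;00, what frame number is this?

As if non-drop at 30 labels/s: (0 × 3600 + 50 × 60 + 33) × 30 + 1 = 90991.
Minute boundaries passed: 50; those not divisible by 10: 50 − 5 = 45; dropped labels = 2 × 45 = 90.
Actual frame index = 90991 − 90 = 90901.

90901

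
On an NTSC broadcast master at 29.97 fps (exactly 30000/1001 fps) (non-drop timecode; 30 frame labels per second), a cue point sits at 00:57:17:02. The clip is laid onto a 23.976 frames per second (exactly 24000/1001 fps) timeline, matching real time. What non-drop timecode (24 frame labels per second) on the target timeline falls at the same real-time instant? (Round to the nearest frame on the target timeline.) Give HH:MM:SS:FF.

00:57:17:02

Source frame index: (0×3600 + 57×60 + 17) × 30 + 2 = 103112.
Real time: 103112 / (30000/1001) = 12901889/3750 s.
Target frame: (12901889/3750) × (24000/1001) = 412448/5 ≈ 82489.600 → 82490.
At 24 labels/s: frame 82490 → 00:57:17:02.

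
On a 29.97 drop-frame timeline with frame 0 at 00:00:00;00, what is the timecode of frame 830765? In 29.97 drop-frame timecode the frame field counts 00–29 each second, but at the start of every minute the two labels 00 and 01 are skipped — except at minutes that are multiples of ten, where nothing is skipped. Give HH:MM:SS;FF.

Ten DF minutes hold 17982 frames, so frame 830765 lies in block 46 (frames 827172–845153) with 3593 frames into that block.
The block's first minute is 1800 frames and the rest 1798 each; 3593 frames reaches minute 1, so 46 × 18 + 1 × 2 = 830 labels have been skipped so far.
Adding those back, label number 830765 + 830 = 831595 at 30 labels/s is 27719 s + 25 f = 7 h 41 min 59 s frame 25, i.e. 07:41:59;25.

07:41:59;25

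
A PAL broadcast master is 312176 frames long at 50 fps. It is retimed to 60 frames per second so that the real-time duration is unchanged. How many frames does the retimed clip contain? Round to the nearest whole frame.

Frames at target rate = 312176 × (60) / (50) = 1873056/5 ≈ 374611.200.
Nearest whole frame: 374611.

374611 frames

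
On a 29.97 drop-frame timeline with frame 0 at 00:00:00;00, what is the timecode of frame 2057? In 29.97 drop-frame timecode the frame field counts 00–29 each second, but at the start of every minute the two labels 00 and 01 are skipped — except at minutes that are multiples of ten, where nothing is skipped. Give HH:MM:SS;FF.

00:01:08;19

Ten DF minutes hold 17982 frames, so frame 2057 lies in block 0 (frames 0–17981) with 2057 frames into that block.
The block's first minute is 1800 frames and the rest 1798 each; 2057 frames reaches minute 1, so 0 × 18 + 1 × 2 = 2 labels have been skipped so far.
Adding those back, label number 2057 + 2 = 2059 at 30 labels/s is 68 s + 19 f = 0 h 1 min 8 s frame 19, i.e. 00:01:08;19.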